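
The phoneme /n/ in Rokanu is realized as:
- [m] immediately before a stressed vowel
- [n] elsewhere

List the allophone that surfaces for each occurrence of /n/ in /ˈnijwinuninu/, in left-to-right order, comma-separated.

Occurrence 1 (position 1): immediately before a stressed vowel → [m].
Occurrence 2 (position 6): no conditioning environment matches → elsewhere allophone [n].
Occurrence 3 (position 8): no conditioning environment matches → elsewhere allophone [n].
Occurrence 4 (position 10): no conditioning environment matches → elsewhere allophone [n].

[m], [n], [n], [n]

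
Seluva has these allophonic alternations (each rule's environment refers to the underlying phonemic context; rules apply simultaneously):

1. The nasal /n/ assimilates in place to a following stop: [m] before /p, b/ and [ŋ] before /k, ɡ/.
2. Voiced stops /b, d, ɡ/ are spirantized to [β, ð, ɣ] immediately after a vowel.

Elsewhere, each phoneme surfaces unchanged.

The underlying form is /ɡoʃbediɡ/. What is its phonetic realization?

/ɡ/ — word-initial; rule 2 does not apply here → [ɡ].
/b/ — between /ʃ/ and /e/; rule 2 does not apply here → [b].
/d/ — between /e/ and /i/, immediately after a vowel — surfaces as [ð] (rule 2).
/ɡ/ — word-final, immediately after a vowel — surfaces as [ɣ] (rule 2).

[ɡoʃbeðiɣ]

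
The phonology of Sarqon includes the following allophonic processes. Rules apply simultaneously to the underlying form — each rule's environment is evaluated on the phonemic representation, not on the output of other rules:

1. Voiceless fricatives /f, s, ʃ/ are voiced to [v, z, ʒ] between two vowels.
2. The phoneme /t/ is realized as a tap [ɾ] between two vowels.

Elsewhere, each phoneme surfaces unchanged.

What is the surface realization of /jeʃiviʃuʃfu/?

[jeʒiviʒuʃfu]

/j/ — not in any rule's target class → [j].
/e/ (between /j/ and /ʃ/): no rule targets it → [e].
/ʃ/ — between /e/ and /i/, between two vowels — surfaces as [ʒ] (rule 1).
/i/ (between /ʃ/ and /v/): no rule targets it → [i].
/v/ (between /i/ and /i/): no rule targets it → [v].
/i/ (between /v/ and /ʃ/) is unaffected → [i].
/ʃ/ (between /i/ and /u/): between two vowels, so rule 1 applies → [ʒ].
/u/ stays [u].
/ʃ/ — between /u/ and /f/; rule 1 does not apply here → [ʃ].
/f/ (between /ʃ/ and /u/) fails the environment for rule 1, so it stays [f].
/u/ stays [u].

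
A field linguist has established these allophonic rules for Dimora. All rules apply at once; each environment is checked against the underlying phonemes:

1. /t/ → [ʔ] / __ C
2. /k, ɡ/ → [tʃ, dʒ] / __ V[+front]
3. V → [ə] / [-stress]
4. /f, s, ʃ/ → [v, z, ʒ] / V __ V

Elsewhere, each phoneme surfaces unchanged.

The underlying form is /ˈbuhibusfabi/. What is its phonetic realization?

[ˈbuhəbəsfəbə]

/u/ — between /b/ and /h/; rule 3 does not apply here → [u].
/i/ (between /h/ and /b/) occurs in an unstressed syllable → [ə] by rule 3.
/u/ — between /b/ and /s/, in an unstressed syllable — surfaces as [ə] (rule 3).
/s/ — between /u/ and /f/; rule 4 does not apply here → [s].
/f/ — between /s/ and /a/; rule 4 does not apply here → [f].
/a/ meets the environment for rule 3 (in an unstressed syllable) → [ə].
/i/ — word-final, in an unstressed syllable — surfaces as [ə] (rule 3).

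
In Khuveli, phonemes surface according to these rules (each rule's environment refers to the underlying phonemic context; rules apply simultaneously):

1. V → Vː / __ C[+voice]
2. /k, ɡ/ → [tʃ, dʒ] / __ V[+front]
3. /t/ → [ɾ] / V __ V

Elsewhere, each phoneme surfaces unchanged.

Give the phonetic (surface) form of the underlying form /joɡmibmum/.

/j/ (word-initial): no rule targets it → [j].
/o/ — between /j/ and /ɡ/, before a voiced consonant — surfaces as [oː] (rule 1).
/ɡ/ (between /o/ and /m/) is in the target of rule 2 but the environment (before a front vowel) is not met → [ɡ].
/m/ — not in any rule's target class → [m].
/i/ (between /m/ and /b/): before a voiced consonant, so rule 1 applies → [iː].
/b/ (between /i/ and /m/) is unaffected → [b].
/m/ — not in any rule's target class → [m].
/u/ (between /m/ and /m/): before a voiced consonant, so rule 1 applies → [uː].
/m/ stays [m].

[joːɡmiːbmuːm]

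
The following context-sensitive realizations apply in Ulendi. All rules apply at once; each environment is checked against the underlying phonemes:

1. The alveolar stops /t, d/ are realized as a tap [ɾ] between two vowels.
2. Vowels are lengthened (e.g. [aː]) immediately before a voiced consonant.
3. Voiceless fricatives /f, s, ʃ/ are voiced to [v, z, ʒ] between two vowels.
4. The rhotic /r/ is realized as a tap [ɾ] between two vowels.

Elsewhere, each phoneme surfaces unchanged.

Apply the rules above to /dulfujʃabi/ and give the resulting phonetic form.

/d/ (word-initial) is in the target of rule 1 but the environment (between two vowels) is not met → [d].
/u/ (between /d/ and /l/): before a voiced consonant, so rule 2 applies → [uː].
/l/ — not in any rule's target class → [l].
/f/ (between /l/ and /u/): rule 3 targets it, but not between two vowels → unchanged [f].
/u/ (between /f/ and /j/): before a voiced consonant, so rule 2 applies → [uː].
/j/ (between /u/ and /ʃ/) is unaffected → [j].
/ʃ/ (between /j/ and /a/) fails the environment for rule 3, so it stays [ʃ].
/a/ — between /ʃ/ and /b/, before a voiced consonant — surfaces as [aː] (rule 2).
/b/ — not in any rule's target class → [b].
/i/ (word-final): rule 2 targets it, but not before a voiced consonant → unchanged [i].

[duːlfuːjʃaːbi]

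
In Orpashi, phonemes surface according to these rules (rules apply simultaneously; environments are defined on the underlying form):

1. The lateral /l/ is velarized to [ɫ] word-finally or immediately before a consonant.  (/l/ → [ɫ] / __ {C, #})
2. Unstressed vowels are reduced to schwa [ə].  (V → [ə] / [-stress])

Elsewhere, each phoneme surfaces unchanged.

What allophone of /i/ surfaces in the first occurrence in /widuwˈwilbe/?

/i/ (between /w/ and /d/) occurs in an unstressed syllable → [ə] by rule 2.

[ə]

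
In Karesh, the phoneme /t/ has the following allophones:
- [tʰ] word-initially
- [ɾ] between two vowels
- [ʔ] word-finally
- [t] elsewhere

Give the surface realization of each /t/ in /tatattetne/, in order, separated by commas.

[tʰ], [ɾ], [t], [t], [t]

Occurrence 1 (position 1): word-initially → [tʰ].
Occurrence 2 (position 3): between two vowels → [ɾ].
Occurrence 3 (position 5): no conditioning environment matches → elsewhere allophone [t].
Occurrence 4 (position 6): no conditioning environment matches → elsewhere allophone [t].
Occurrence 5 (position 8): no conditioning environment matches → elsewhere allophone [t].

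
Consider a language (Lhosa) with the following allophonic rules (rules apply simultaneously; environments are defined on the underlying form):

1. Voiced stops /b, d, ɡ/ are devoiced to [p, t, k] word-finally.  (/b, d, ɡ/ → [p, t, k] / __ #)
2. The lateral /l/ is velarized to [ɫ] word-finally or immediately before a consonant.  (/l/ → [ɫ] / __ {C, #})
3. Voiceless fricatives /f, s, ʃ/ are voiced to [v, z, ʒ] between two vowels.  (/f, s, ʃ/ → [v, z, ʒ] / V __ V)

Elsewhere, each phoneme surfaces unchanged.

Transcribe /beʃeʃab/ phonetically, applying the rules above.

[beʒeʒap]

/b/ (word-initial) fails the environment for rule 1, so it stays [b].
/e/ stays [e].
/ʃ/ — between /e/ and /e/, between two vowels — surfaces as [ʒ] (rule 3).
/e/ stays [e].
/ʃ/ meets the environment for rule 3 (between two vowels) → [ʒ].
/a/ — not in any rule's target class → [a].
/b/ — word-final, word-finally — surfaces as [p] (rule 1).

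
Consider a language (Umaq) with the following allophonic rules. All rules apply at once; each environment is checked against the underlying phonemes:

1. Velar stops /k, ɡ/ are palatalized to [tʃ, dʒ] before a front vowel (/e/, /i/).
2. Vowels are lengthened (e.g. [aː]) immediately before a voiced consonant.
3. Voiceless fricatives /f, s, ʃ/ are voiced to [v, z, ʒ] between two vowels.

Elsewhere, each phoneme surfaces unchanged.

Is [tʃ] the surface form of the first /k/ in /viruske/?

/k/ — between /s/ and /e/, before a front vowel — surfaces as [tʃ] (rule 1).
The actual realization is [tʃ], which matches [tʃ].

Yes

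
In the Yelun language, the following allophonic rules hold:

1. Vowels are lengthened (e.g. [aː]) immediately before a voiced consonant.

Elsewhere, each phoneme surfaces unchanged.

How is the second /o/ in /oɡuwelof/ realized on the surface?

/o/ (between /l/ and /f/): rule 1 targets it, but not before a voiced consonant → unchanged [o].

[o]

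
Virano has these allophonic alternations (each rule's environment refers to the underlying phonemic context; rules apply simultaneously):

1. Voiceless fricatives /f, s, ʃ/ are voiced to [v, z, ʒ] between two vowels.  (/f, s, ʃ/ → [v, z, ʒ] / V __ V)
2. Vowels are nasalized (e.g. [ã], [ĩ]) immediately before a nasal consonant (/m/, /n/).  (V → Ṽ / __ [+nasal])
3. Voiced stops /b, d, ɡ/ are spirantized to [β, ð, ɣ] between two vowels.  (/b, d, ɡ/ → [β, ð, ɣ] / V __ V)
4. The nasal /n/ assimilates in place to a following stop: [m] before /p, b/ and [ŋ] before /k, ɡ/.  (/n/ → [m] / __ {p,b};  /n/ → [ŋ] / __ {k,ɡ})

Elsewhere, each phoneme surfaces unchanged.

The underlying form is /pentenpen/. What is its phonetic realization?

/p/ (word-initial): no rule targets it → [p].
/e/ meets the environment for rule 2 (before a nasal consonant) → [ẽ].
/n/ — between /e/ and /t/; rule 4 does not apply here → [n].
/t/ (between /n/ and /e/): no rule targets it → [t].
Rule 2 applies to /e/ (between /t/ and /n/: before a nasal consonant) → [ẽ].
Rule 4 applies to /n/ (between /e/ and /p/: before a labial or velar stop) → [m].
/p/ (between /n/ and /e/) is unaffected → [p].
/e/ (between /p/ and /n/): before a nasal consonant, so rule 2 applies → [ẽ].
/n/ (word-final): rule 4 targets it, but not before a labial or velar stop → unchanged [n].

[pẽntẽmpẽn]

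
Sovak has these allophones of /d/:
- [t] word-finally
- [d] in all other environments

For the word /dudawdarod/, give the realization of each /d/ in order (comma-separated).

[d], [d], [d], [t]

Occurrence 1 (position 1): no conditioning environment matches → elsewhere allophone [d].
Occurrence 2 (position 3): no conditioning environment matches → elsewhere allophone [d].
Occurrence 3 (position 6): no conditioning environment matches → elsewhere allophone [d].
Occurrence 4 (position 10): word-finally → [t].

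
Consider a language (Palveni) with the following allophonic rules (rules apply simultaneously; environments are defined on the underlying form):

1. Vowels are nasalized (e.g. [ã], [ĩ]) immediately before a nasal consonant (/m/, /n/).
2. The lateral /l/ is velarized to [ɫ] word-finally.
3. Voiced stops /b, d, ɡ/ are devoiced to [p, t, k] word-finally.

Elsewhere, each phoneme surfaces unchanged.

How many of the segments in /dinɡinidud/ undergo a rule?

3

Segments that undergo a rule: /i/ → [ĩ] (rule 1); /i/ → [ĩ] (rule 1); /d/ → [t] (rule 3).
All other segments surface unchanged.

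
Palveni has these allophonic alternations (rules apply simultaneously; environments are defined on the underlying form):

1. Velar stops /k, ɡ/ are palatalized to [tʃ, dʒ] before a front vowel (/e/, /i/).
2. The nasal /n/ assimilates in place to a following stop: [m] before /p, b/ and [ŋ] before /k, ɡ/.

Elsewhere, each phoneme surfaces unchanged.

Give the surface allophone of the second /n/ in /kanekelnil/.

[n]

/n/ (between /l/ and /i/): rule 2 targets it, but not before a labial or velar stop → unchanged [n].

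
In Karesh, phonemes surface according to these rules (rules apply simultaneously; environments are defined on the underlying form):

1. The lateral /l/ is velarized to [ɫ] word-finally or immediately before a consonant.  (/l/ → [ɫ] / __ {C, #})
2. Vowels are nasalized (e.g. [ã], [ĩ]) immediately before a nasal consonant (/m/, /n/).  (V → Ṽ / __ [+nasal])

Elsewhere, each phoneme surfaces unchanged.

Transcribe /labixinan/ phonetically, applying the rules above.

[labixĩnãn]

/l/ (word-initial) is in the target of rule 1 but the environment (word-finally or immediately before a consonant) is not met → [l].
/a/ — between /l/ and /b/; rule 2 does not apply here → [a].
/b/ (between /a/ and /i/) is unaffected → [b].
/i/ (between /b/ and /x/) is in the target of rule 2 but the environment (before a nasal consonant) is not met → [i].
/x/ stays [x].
/i/ (between /x/ and /n/) occurs before a nasal consonant → [ĩ] by rule 2.
/n/ stays [n].
/a/ — between /n/ and /n/, before a nasal consonant — surfaces as [ã] (rule 2).
/n/ (word-final): no rule targets it → [n].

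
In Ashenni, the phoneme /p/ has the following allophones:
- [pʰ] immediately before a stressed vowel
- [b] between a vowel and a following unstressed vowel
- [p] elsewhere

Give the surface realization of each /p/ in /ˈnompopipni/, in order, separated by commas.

Occurrence 1 (position 4): no conditioning environment matches → elsewhere allophone [p].
Occurrence 2 (position 6): between a vowel and a following unstressed vowel → [b].
Occurrence 3 (position 8): no conditioning environment matches → elsewhere allophone [p].

[p], [b], [p]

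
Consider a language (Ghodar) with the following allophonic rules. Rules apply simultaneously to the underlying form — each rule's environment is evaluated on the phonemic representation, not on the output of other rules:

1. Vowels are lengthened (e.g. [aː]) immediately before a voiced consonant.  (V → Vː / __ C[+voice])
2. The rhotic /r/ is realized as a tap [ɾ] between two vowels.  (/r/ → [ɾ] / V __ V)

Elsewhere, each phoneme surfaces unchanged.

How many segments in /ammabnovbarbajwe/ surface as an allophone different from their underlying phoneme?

Segments that undergo a rule: /a/ → [aː] (rule 1); /a/ → [aː] (rule 1); /o/ → [oː] (rule 1); /a/ → [aː] (rule 1); /a/ → [aː] (rule 1).
All other segments surface unchanged.

5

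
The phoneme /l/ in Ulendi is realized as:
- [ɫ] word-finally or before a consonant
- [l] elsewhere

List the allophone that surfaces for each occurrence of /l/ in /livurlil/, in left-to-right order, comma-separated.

Occurrence 1 (position 1): no conditioning environment matches → elsewhere allophone [l].
Occurrence 2 (position 6): no conditioning environment matches → elsewhere allophone [l].
Occurrence 3 (position 8): word-finally or before a consonant → [ɫ].

[l], [l], [ɫ]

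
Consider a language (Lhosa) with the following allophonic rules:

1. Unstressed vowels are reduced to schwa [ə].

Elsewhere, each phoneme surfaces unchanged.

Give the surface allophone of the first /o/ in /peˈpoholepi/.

/o/ (between /p/ and /h/) is in the target of rule 1 but the environment (in an unstressed syllable) is not met → [o].

[o]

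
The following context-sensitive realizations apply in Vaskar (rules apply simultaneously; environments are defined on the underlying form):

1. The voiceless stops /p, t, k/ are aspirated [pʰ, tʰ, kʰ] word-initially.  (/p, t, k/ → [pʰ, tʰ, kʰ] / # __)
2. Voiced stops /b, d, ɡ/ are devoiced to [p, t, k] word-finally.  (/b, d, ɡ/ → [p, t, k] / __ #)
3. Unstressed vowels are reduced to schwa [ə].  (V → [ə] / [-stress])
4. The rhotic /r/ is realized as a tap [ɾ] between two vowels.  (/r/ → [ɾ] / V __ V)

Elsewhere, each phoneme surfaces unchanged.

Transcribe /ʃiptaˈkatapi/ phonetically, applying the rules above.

/ʃ/ — not in any rule's target class → [ʃ].
/i/ (between /ʃ/ and /p/) occurs in an unstressed syllable → [ə] by rule 3.
/p/ (between /i/ and /t/): rule 1 targets it, but not word-initially → unchanged [p].
/t/ (between /p/ and /a/): rule 1 targets it, but not word-initially → unchanged [t].
/a/ (between /t/ and /k/) occurs in an unstressed syllable → [ə] by rule 3.
/k/ (between /a/ and /a/): rule 1 targets it, but not word-initially → unchanged [k].
/a/ (between /k/ and /t/) is in the target of rule 3 but the environment (in an unstressed syllable) is not met → [a].
/t/ (between /a/ and /a/): rule 1 targets it, but not word-initially → unchanged [t].
/a/ (between /t/ and /p/) occurs in an unstressed syllable → [ə] by rule 3.
/p/ (between /a/ and /i/) is in the target of rule 1 but the environment (word-initially) is not met → [p].
/i/ — word-final, in an unstressed syllable — surfaces as [ə] (rule 3).

[ʃəptəˈkatəpə]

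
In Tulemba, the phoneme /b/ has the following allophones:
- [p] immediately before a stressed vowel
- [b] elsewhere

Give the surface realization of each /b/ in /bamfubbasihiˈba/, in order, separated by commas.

[b], [b], [b], [p]

Occurrence 1 (position 1): no conditioning environment matches → elsewhere allophone [b].
Occurrence 2 (position 6): no conditioning environment matches → elsewhere allophone [b].
Occurrence 3 (position 7): no conditioning environment matches → elsewhere allophone [b].
Occurrence 4 (position 13): immediately before a stressed vowel → [p].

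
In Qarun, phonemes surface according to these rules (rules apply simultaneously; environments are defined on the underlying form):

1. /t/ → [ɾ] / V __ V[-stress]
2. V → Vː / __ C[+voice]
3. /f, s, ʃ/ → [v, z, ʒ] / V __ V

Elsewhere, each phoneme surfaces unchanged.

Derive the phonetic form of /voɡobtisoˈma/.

/v/ stays [v].
/o/ (between /v/ and /ɡ/) occurs before a voiced consonant → [oː] by rule 2.
/ɡ/ (between /o/ and /o/) is unaffected → [ɡ].
/o/ (between /ɡ/ and /b/): before a voiced consonant, so rule 2 applies → [oː].
/b/ (between /o/ and /t/) is unaffected → [b].
/t/ (between /b/ and /i/) is in the target of rule 1 but the environment (between a vowel and a following unstressed vowel) is not met → [t].
/i/ (between /t/ and /s/): rule 2 targets it, but not before a voiced consonant → unchanged [i].
Rule 3 applies to /s/ (between /i/ and /o/: between two vowels) → [z].
/o/ (between /s/ and /m/): before a voiced consonant, so rule 2 applies → [oː].
/m/ stays [m].
/a/ — word-final; rule 2 does not apply here → [a].

[voːɡoːbtizoːˈma]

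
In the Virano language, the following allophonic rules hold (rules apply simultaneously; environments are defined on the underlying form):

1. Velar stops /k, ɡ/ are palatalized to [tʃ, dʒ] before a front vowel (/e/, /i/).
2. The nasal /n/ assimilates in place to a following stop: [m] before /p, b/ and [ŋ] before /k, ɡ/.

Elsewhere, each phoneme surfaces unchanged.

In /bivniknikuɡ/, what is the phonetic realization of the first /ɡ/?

/ɡ/ — word-final; rule 1 does not apply here → [ɡ].

[ɡ]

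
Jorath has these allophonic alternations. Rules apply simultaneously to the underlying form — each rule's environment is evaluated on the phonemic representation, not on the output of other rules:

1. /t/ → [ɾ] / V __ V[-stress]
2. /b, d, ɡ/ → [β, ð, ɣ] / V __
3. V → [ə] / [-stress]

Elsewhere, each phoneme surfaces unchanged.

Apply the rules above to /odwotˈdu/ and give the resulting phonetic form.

/o/ — word-initial, in an unstressed syllable — surfaces as [ə] (rule 3).
/d/ meets the environment for rule 2 (immediately after a vowel) → [ð].
/w/ — not in any rule's target class → [w].
/o/ (between /w/ and /t/) occurs in an unstressed syllable → [ə] by rule 3.
/t/ (between /o/ and /d/) fails the environment for rule 1, so it stays [t].
/d/ (between /t/ and /u/) fails the environment for rule 2, so it stays [d].
/u/ (word-final) is in the target of rule 3 but the environment (in an unstressed syllable) is not met → [u].

[əðwətˈdu]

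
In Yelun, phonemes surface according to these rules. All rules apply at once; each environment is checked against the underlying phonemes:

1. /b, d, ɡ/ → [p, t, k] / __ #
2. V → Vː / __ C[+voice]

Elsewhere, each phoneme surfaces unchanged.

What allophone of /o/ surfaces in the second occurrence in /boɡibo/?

/o/ (word-final): rule 2 targets it, but not before a voiced consonant → unchanged [o].

[o]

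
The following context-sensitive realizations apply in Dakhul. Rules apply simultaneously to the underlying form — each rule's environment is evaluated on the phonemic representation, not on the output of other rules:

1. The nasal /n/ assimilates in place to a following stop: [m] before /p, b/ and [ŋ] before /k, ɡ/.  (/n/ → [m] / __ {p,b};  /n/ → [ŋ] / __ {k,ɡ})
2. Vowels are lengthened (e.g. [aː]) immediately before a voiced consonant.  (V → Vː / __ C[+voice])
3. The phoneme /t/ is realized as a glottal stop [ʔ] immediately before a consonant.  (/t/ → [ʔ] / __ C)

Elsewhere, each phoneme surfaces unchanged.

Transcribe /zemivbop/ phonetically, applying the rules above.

/z/ stays [z].
Rule 2 applies to /e/ (between /z/ and /m/: before a voiced consonant) → [eː].
/m/ (between /e/ and /i/): no rule targets it → [m].
Rule 2 applies to /i/ (between /m/ and /v/: before a voiced consonant) → [iː].
/v/ (between /i/ and /b/) is unaffected → [v].
/b/ stays [b].
/o/ (between /b/ and /p/): rule 2 targets it, but not before a voiced consonant → unchanged [o].
/p/ — not in any rule's target class → [p].

[zeːmiːvbop]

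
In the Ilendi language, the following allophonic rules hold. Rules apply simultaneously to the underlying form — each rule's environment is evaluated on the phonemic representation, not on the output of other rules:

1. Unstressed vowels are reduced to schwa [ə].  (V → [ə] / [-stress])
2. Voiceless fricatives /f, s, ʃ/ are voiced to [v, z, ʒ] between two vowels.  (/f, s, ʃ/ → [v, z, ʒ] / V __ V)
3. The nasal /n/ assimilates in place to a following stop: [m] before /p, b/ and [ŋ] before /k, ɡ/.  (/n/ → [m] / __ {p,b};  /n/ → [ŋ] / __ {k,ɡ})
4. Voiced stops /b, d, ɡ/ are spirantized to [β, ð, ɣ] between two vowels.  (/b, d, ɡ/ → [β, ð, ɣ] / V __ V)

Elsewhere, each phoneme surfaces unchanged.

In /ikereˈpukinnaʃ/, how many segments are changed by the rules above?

5

Segments that undergo a rule: /i/ → [ə] (rule 1); /e/ → [ə] (rule 1); /e/ → [ə] (rule 1); /i/ → [ə] (rule 1); /a/ → [ə] (rule 1).
All other segments surface unchanged.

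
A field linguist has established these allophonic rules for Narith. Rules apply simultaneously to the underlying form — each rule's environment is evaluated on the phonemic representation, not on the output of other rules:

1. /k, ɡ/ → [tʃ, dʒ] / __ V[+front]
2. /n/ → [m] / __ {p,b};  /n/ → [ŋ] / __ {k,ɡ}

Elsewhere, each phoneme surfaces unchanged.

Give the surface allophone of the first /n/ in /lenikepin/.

[n]

/n/ (between /e/ and /i/) fails the environment for rule 2, so it stays [n].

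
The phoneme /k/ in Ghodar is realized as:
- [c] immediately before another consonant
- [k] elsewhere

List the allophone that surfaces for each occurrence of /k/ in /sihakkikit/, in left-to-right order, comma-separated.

Occurrence 1 (position 5): immediately before another consonant → [c].
Occurrence 2 (position 6): no conditioning environment matches → elsewhere allophone [k].
Occurrence 3 (position 8): no conditioning environment matches → elsewhere allophone [k].

[c], [k], [k]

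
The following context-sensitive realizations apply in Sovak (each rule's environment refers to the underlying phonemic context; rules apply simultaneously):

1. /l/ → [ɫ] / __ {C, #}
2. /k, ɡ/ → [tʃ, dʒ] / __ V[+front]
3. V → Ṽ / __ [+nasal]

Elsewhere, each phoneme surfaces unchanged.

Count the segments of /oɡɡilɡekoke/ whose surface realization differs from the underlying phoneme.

4

Segments that undergo a rule: /ɡ/ → [dʒ] (rule 2); /l/ → [ɫ] (rule 1); /ɡ/ → [dʒ] (rule 2); /k/ → [tʃ] (rule 2).
All other segments surface unchanged.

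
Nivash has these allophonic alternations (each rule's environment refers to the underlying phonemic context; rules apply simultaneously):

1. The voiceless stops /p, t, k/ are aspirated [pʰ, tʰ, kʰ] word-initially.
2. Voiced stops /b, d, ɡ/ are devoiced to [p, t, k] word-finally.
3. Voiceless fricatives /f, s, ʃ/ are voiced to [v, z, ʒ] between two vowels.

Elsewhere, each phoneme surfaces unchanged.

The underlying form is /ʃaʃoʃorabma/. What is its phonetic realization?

[ʃaʒoʒorabma]

/ʃ/ — word-initial; rule 3 does not apply here → [ʃ].
/ʃ/ meets the environment for rule 3 (between two vowels) → [ʒ].
/ʃ/ (between /o/ and /o/): between two vowels, so rule 3 applies → [ʒ].
/b/ (between /a/ and /m/) fails the environment for rule 2, so it stays [b].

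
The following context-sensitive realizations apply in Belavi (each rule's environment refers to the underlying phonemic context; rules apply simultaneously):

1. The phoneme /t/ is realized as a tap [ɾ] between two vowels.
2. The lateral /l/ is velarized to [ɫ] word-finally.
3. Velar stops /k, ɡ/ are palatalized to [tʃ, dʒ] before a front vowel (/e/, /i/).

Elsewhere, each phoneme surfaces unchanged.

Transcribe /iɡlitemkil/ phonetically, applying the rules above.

[iɡliɾemtʃiɫ]

/i/ (word-initial): no rule targets it → [i].
/ɡ/ (between /i/ and /l/): rule 3 targets it, but not before a front vowel → unchanged [ɡ].
/l/ — between /ɡ/ and /i/; rule 2 does not apply here → [l].
/i/ — not in any rule's target class → [i].
Rule 1 applies to /t/ (between /i/ and /e/: between two vowels) → [ɾ].
/e/ — not in any rule's target class → [e].
/m/ stays [m].
/k/ — between /m/ and /i/, before a front vowel — surfaces as [tʃ] (rule 3).
/i/ (between /k/ and /l/): no rule targets it → [i].
/l/ (word-final) occurs word-finally → [ɫ] by rule 2.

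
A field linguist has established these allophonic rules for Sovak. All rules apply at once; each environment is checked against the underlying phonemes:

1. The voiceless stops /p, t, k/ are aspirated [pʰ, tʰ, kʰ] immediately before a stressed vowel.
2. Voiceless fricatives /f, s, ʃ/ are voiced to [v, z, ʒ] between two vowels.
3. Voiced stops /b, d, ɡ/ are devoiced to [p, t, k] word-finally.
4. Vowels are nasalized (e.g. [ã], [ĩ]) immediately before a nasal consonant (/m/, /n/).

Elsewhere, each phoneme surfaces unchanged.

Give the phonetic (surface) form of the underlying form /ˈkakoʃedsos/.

/k/ meets the environment for rule 1 (immediately before a stressed vowel) → [kʰ].
/a/ — between /k/ and /k/; rule 4 does not apply here → [a].
/k/ — between /a/ and /o/; rule 1 does not apply here → [k].
/o/ (between /k/ and /ʃ/) fails the environment for rule 4, so it stays [o].
/ʃ/ — between /o/ and /e/, between two vowels — surfaces as [ʒ] (rule 2).
/e/ (between /ʃ/ and /d/): rule 4 targets it, but not before a nasal consonant → unchanged [e].
/d/ (between /e/ and /s/) fails the environment for rule 3, so it stays [d].
/s/ — between /d/ and /o/; rule 2 does not apply here → [s].
/o/ (between /s/ and /s/): rule 4 targets it, but not before a nasal consonant → unchanged [o].
/s/ (word-final): rule 2 targets it, but not between two vowels → unchanged [s].

[ˈkʰakoʒedsos]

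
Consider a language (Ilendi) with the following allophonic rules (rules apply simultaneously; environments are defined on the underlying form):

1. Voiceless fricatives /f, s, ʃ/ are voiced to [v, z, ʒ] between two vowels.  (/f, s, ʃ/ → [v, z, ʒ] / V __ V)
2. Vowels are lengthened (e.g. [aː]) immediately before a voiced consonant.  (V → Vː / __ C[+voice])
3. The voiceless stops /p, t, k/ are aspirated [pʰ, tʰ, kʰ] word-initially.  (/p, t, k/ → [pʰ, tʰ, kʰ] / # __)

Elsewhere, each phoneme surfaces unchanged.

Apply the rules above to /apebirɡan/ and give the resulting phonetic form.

[apeːbiːrɡaːn]

/a/ (word-initial): rule 2 targets it, but not before a voiced consonant → unchanged [a].
/p/ — between /a/ and /e/; rule 3 does not apply here → [p].
/e/ (between /p/ and /b/) occurs before a voiced consonant → [eː] by rule 2.
/b/ stays [b].
Rule 2 applies to /i/ (between /b/ and /r/: before a voiced consonant) → [iː].
/r/ (between /i/ and /ɡ/): no rule targets it → [r].
/ɡ/ stays [ɡ].
/a/ meets the environment for rule 2 (before a voiced consonant) → [aː].
/n/ (word-final) is unaffected → [n].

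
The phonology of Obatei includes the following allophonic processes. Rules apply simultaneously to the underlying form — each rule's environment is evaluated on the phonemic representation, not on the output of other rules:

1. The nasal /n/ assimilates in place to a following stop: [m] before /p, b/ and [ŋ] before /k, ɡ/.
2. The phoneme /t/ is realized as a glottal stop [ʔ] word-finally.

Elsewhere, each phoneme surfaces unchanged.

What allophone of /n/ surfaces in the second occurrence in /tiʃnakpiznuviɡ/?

/n/ (between /z/ and /u/) is in the target of rule 1 but the environment (before a labial or velar stop) is not met → [n].

[n]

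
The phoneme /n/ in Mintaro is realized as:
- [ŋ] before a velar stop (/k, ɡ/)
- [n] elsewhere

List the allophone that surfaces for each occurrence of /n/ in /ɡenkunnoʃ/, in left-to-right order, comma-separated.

Occurrence 1 (position 3): before a velar stop → [ŋ].
Occurrence 2 (position 6): no conditioning environment matches → elsewhere allophone [n].
Occurrence 3 (position 7): no conditioning environment matches → elsewhere allophone [n].

[ŋ], [n], [n]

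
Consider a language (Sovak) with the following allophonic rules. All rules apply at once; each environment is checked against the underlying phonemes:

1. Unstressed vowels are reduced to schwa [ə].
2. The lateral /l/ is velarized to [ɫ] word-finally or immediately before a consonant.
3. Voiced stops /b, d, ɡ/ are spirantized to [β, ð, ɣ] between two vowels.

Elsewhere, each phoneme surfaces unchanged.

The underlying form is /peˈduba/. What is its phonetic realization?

/p/ stays [p].
Rule 1 applies to /e/ (between /p/ and /d/: in an unstressed syllable) → [ə].
/d/ (between /e/ and /u/): between two vowels, so rule 3 applies → [ð].
/u/ (between /d/ and /b/): rule 1 targets it, but not in an unstressed syllable → unchanged [u].
/b/ (between /u/ and /a/): between two vowels, so rule 3 applies → [β].
/a/ (word-final) occurs in an unstressed syllable → [ə] by rule 1.

[pəˈðuβə]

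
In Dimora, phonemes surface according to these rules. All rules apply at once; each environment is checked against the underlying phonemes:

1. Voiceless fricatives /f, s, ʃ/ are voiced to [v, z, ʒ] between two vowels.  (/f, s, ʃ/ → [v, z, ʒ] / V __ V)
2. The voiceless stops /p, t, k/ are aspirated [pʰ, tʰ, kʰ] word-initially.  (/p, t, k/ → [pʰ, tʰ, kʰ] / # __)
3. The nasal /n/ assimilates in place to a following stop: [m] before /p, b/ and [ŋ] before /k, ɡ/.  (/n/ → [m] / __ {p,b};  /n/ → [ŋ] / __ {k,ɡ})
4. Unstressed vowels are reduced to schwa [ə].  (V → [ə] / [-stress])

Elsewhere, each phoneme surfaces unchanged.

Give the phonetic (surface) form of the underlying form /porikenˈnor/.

/p/ meets the environment for rule 2 (word-initially) → [pʰ].
Rule 4 applies to /o/ (between /p/ and /r/: in an unstressed syllable) → [ə].
/r/ stays [r].
/i/ — between /r/ and /k/, in an unstressed syllable — surfaces as [ə] (rule 4).
/k/ — between /i/ and /e/; rule 2 does not apply here → [k].
/e/ (between /k/ and /n/): in an unstressed syllable, so rule 4 applies → [ə].
/n/ (between /e/ and /n/) is in the target of rule 3 but the environment (before a labial or velar stop) is not met → [n].
/n/ (between /n/ and /o/) is in the target of rule 3 but the environment (before a labial or velar stop) is not met → [n].
/o/ — between /n/ and /r/; rule 4 does not apply here → [o].
/r/ — not in any rule's target class → [r].

[pʰərəkənˈnor]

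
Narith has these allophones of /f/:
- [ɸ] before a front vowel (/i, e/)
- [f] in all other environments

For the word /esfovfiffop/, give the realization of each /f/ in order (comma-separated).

[f], [ɸ], [f], [f]

Occurrence 1 (position 3): no conditioning environment matches → elsewhere allophone [f].
Occurrence 2 (position 6): before a front vowel (/i, e/) → [ɸ].
Occurrence 3 (position 8): no conditioning environment matches → elsewhere allophone [f].
Occurrence 4 (position 9): no conditioning environment matches → elsewhere allophone [f].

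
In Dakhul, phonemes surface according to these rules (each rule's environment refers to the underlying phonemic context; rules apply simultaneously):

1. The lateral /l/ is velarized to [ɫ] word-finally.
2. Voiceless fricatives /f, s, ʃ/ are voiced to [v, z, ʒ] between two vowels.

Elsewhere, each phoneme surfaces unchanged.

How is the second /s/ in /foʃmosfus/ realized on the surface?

/s/ — word-final; rule 2 does not apply here → [s].

[s]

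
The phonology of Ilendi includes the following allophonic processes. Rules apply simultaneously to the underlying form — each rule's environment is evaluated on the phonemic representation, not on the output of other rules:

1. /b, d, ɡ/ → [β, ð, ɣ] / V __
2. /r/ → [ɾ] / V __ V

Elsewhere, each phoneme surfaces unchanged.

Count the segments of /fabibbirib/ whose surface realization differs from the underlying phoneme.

Segments that undergo a rule: /b/ → [β] (rule 1); /b/ → [β] (rule 1); /r/ → [ɾ] (rule 2); /b/ → [β] (rule 1).
All other segments surface unchanged.

4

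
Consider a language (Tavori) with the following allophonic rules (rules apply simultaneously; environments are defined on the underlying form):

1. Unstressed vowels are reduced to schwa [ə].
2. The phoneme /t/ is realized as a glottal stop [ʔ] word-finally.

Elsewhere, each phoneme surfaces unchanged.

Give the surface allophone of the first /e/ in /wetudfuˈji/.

[ə]

/e/ (between /w/ and /t/) occurs in an unstressed syllable → [ə] by rule 1.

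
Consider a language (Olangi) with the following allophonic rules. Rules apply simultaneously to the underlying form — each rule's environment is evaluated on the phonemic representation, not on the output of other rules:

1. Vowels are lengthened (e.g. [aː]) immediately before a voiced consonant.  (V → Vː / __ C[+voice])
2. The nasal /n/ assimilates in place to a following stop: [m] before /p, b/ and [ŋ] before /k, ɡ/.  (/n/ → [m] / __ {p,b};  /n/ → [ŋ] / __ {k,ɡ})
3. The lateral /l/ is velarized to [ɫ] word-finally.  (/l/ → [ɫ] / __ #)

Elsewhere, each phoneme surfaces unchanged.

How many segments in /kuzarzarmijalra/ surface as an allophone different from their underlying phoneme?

5

Segments that undergo a rule: /u/ → [uː] (rule 1); /a/ → [aː] (rule 1); /a/ → [aː] (rule 1); /i/ → [iː] (rule 1); /a/ → [aː] (rule 1).
All other segments surface unchanged.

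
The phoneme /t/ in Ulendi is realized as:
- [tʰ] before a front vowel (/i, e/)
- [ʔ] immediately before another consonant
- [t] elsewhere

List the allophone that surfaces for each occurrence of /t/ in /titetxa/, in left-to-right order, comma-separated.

Occurrence 1 (position 1): before a front vowel (/i, e/) → [tʰ].
Occurrence 2 (position 3): before a front vowel (/i, e/) → [tʰ].
Occurrence 3 (position 5): immediately before another consonant → [ʔ].

[tʰ], [tʰ], [ʔ]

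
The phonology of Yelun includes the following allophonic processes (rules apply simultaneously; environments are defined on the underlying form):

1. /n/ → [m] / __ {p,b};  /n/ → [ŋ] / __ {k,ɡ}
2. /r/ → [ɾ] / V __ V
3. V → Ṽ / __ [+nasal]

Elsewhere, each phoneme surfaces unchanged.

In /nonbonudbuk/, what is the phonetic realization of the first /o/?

/o/ meets the environment for rule 3 (before a nasal consonant) → [õ].

[õ]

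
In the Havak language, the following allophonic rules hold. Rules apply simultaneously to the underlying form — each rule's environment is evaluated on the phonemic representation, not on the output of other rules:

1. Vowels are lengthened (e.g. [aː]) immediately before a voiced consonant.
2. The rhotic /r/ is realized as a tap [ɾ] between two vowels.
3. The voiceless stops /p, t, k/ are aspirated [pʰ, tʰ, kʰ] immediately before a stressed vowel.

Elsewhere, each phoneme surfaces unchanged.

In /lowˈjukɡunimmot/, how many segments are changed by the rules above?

3

Segments that undergo a rule: /o/ → [oː] (rule 1); /u/ → [uː] (rule 1); /i/ → [iː] (rule 1).
All other segments surface unchanged.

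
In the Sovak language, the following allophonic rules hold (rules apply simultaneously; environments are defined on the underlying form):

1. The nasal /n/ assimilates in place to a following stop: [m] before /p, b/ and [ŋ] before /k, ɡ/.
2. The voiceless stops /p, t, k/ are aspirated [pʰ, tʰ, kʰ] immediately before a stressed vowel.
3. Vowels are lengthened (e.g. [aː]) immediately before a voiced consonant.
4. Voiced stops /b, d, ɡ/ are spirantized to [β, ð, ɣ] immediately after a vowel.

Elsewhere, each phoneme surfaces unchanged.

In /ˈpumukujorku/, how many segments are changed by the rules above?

4

Segments that undergo a rule: /p/ → [pʰ] (rule 2); /u/ → [uː] (rule 3); /u/ → [uː] (rule 3); /o/ → [oː] (rule 3).
All other segments surface unchanged.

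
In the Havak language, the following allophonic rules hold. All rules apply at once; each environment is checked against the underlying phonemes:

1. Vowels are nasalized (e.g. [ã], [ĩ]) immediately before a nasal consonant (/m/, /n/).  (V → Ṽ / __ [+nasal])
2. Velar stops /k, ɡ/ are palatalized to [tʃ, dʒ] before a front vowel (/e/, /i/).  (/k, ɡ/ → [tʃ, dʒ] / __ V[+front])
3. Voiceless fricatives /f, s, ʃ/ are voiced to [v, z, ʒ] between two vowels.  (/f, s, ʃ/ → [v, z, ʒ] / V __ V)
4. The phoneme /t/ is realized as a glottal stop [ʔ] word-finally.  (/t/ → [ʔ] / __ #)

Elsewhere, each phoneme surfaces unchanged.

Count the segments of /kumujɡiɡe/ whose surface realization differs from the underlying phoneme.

3

Segments that undergo a rule: /u/ → [ũ] (rule 1); /ɡ/ → [dʒ] (rule 2); /ɡ/ → [dʒ] (rule 2).
All other segments surface unchanged.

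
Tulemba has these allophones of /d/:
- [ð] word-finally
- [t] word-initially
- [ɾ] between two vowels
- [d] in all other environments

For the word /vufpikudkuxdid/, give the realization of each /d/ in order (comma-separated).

[d], [d], [ð]

Occurrence 1 (position 8): no conditioning environment matches → elsewhere allophone [d].
Occurrence 2 (position 12): no conditioning environment matches → elsewhere allophone [d].
Occurrence 3 (position 14): word-finally → [ð].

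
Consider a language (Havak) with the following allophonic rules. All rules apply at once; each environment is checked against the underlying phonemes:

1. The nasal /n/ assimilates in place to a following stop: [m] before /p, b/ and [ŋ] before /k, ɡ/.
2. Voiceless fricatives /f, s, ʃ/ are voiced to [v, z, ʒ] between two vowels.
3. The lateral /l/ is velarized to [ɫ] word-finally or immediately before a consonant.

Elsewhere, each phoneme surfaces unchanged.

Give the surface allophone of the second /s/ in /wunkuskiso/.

/s/ — between /i/ and /o/, between two vowels — surfaces as [z] (rule 2).

[z]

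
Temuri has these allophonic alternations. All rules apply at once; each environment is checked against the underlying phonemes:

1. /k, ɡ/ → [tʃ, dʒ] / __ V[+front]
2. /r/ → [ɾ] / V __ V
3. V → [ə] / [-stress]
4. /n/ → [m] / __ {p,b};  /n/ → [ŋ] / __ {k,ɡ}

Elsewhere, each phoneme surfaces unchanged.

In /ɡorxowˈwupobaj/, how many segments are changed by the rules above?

Segments that undergo a rule: /o/ → [ə] (rule 3); /o/ → [ə] (rule 3); /o/ → [ə] (rule 3); /a/ → [ə] (rule 3).
All other segments surface unchanged.

4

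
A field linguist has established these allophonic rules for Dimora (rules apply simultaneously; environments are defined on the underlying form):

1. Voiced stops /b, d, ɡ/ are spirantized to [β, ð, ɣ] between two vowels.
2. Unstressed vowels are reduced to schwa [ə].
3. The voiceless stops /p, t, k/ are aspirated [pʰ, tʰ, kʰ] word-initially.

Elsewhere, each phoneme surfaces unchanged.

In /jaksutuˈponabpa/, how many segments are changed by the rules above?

Segments that undergo a rule: /a/ → [ə] (rule 2); /u/ → [ə] (rule 2); /u/ → [ə] (rule 2); /a/ → [ə] (rule 2); /a/ → [ə] (rule 2).
All other segments surface unchanged.

5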